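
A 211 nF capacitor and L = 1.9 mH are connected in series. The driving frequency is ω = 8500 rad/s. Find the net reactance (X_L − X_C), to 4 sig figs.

X_L = ωL = 16.15 Ω
X_C = 1/(ωC) = 557.6 Ω
X = 16.15 − 557.6 = -541.4 Ω

-541.4 Ω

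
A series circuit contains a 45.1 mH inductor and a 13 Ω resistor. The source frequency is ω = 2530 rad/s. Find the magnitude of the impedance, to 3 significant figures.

115 Ω

X_L = ωL = 114 Ω
Z = 13.0 + j114 Ω
|Z| = √(13.0² + 114²) = 115 Ω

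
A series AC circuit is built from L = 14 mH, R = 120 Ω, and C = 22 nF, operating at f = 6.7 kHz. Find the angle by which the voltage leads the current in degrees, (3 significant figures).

-76.2°

ω = 2πf = 42100 rad/s
X_L = ωL = 589 Ω
X_C = 1/(ωC) = 1080 Ω
Net reactance X = X_L − X_C = -490 Ω
Z = 120 − j490 Ω
|Z| = √(120² + 490²) = 505 Ω
∠Z = arctan(-490/120) = -76.2°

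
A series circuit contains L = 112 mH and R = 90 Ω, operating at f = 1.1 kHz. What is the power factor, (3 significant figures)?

0.115

ω = 2πf = 6912 rad/s
X_L = ωL = 774 Ω
Z = 90.0 + j774 Ω
|Z| = √(90.0² + 774²) = 779 Ω
∠Z = arctan(774/90.0) = 83.4°
cos φ = cos(83.4°) = 0.115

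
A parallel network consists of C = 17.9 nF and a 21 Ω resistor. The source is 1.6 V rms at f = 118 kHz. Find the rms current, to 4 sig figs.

79.09 mA

ω = 2πf = 741400 rad/s
X_C = 1/(ωC) = 75.35 Ω
Parallel: admittances add. Y = 1/R + jωC
Y = (0.04762 + j0.01327) S
|Y| = 0.04943 S → |Z| = 1/|Y| = 20.23 Ω, ∠Z = −∠Y = -15.57°
I = V/|Z| = 1.6/20.23 = 79.09 mA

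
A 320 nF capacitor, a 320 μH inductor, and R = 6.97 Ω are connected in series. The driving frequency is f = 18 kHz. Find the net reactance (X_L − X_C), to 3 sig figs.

ω = 2πf = 113100 rad/s
X_L = ωL = 36.2 Ω
X_C = 1/(ωC) = 27.6 Ω
X = 36.2 − 27.6 = 8.56 Ω

8.56 Ω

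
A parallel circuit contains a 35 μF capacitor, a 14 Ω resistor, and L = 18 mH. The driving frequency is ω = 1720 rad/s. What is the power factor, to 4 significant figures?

X_L = ωL = 30.96 Ω
X_C = 1/(ωC) = 16.61 Ω
Parallel: admittances add. Y = 1/R + 1/(jωL) + jωC
Y = (0.07143 + j0.02790) S
|Y| = 0.07668 S → |Z| = 1/|Y| = 13.04 Ω, ∠Z = −∠Y = -21.34°
cos φ = cos(-21.34°) = 0.9315

0.9315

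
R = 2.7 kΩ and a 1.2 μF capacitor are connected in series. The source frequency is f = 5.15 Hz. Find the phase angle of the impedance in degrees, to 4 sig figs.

ω = 2πf = 32.36 rad/s
X_C = 1/(ωC) = 25750 Ω
Z = 2700 − j25750 Ω
|Z| = √(2700² + 25750²) = 25890 Ω
∠Z = arctan(-25750/2700) = -84.01°

-84.01°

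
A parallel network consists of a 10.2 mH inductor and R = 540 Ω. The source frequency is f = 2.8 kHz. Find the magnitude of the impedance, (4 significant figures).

170.3 Ω

ω = 2πf = 17590 rad/s
X_L = ωL = 179.4 Ω
Parallel: admittances add. Y = 1/R + 1/(jωL)
Y = (0.001852 − j0.005573) S
|Y| = 0.005872 S → |Z| = 1/|Y| = 170.3 Ω, ∠Z = −∠Y = 71.62°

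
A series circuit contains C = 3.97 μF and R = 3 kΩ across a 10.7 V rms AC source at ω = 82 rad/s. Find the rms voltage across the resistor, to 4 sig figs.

7.476 V

X_C = 1/(ωC) = 3072 Ω
Z = 3000 − j3072 Ω
|Z| = √(3000² + 3072²) = 4294 Ω
I = V/|Z| = 2.492 mA
V_R = I·|Z_R| = 0.002492 × 3000 = 7.476 V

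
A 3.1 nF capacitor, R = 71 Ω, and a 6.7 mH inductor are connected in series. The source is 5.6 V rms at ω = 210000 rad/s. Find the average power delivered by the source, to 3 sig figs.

103 mW

X_L = ωL = 1410 Ω
X_C = 1/(ωC) = 1540 Ω
Net reactance X = X_L − X_C = -129 Ω
Z = 71.0 − j129 Ω
|Z| = √(71.0² + 129²) = 147 Ω
∠Z = arctan(-129/71.0) = -61.2°
I = V/|Z| = 38.0 mA
P = VI cos φ = 5.6 × 0.0380 × cos(-61.2°) = 103 mW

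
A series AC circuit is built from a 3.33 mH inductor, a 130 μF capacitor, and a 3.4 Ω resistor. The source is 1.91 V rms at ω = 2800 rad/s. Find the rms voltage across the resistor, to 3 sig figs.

X_L = ωL = 9.32 Ω
X_C = 1/(ωC) = 2.75 Ω
Net reactance X = X_L − X_C = 6.58 Ω
Z = 3.40 + j6.58 Ω
|Z| = √(3.40² + 6.58²) = 7.40 Ω
I = V/|Z| = 258 mA
V_R = I·|Z_R| = 0.258 × 3.40 = 0.877 V

0.877 V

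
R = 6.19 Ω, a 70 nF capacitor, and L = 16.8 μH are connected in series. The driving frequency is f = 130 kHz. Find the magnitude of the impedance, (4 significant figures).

ω = 2πf = 816800 rad/s
X_L = ωL = 13.72 Ω
X_C = 1/(ωC) = 17.49 Ω
Net reactance X = X_L − X_C = -3.767 Ω
Z = 6.190 − j3.767 Ω
|Z| = √(6.190² + 3.767²) = 7.246 Ω

7.246 Ω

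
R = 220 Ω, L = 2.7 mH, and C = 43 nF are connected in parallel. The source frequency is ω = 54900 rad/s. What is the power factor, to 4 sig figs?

X_L = ωL = 148.2 Ω
X_C = 1/(ωC) = 423.6 Ω
Parallel: admittances add. Y = 1/R + 1/(jωL) + jωC
Y = (0.004545 − j0.004386) S
|Y| = 0.006316 S → |Z| = 1/|Y| = 158.3 Ω, ∠Z = −∠Y = 43.97°
cos φ = cos(43.97°) = 0.7196

0.7196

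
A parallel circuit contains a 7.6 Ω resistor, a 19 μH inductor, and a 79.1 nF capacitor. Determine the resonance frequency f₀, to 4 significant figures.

129.8 kHz

ω₀ = 1/√(LC) = 1/√(1.9e-05 × 7.91e-08) = 815700 rad/s
f₀ = ω₀/(2π) = 129.8 kHz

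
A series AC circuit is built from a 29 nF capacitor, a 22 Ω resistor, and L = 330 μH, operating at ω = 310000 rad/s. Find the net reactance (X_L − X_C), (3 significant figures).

X_L = ωL = 102 Ω
X_C = 1/(ωC) = 111 Ω
X = 102 − 111 = -8.93 Ω

-8.93 Ω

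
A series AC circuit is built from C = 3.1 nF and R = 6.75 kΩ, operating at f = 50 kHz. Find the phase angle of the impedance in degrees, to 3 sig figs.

-8.65°

ω = 2πf = 314200 rad/s
X_C = 1/(ωC) = 1030 Ω
Z = 6750 − j1030 Ω
|Z| = √(6750² + 1030²) = 6830 Ω
∠Z = arctan(-1030/6750) = -8.65°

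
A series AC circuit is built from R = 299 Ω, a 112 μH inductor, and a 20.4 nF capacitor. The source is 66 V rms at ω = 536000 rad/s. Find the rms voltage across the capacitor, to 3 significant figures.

X_L = ωL = 60.0 Ω
X_C = 1/(ωC) = 91.5 Ω
Net reactance X = X_L − X_C = -31.4 Ω
Z = 299 − j31.4 Ω
|Z| = √(299² + 31.4²) = 301 Ω
I = V/|Z| = 220 mA
V_C = I·|Z_C| = 0.220 × 91.5 = 20.1 V

20.1 V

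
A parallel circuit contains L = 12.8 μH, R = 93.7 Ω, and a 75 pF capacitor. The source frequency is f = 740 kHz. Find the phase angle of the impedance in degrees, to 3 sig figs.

ω = 2πf = 4.65e+06 rad/s
X_L = ωL = 59.5 Ω
X_C = 1/(ωC) = 2870 Ω
Parallel: admittances add. Y = 1/R + 1/(jωL) + jωC
Y = (0.0107 − j0.0165) S
|Y| = 0.0196 S → |Z| = 1/|Y| = 51.0 Ω, ∠Z = −∠Y = 57.0°

57.0°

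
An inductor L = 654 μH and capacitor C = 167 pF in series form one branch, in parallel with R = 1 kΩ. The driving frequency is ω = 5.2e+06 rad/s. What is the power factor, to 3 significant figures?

0.914

X_L = ωL = 3400 Ω
X_C = 1/(ωC) = 1150 Ω
Branch 1: Z₁ = R = 1000 Ω
Branch 2 (series LC): Z₂ = j(X_L − X_C) = j2250 Ω
Parallel: Z = Z₁Z₂/(Z₁+Z₂), |Z| = 914 Ω, ∠Z = 24.0°
cos φ = cos(24.0°) = 0.914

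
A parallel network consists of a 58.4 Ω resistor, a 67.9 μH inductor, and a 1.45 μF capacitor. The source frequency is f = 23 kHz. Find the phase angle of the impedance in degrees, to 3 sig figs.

ω = 2πf = 144500 rad/s
X_L = ωL = 9.81 Ω
X_C = 1/(ωC) = 4.77 Ω
Parallel: admittances add. Y = 1/R + 1/(jωL) + jωC
Y = (0.0171 + j0.108) S
|Y| = 0.109 S → |Z| = 1/|Y| = 9.18 Ω, ∠Z = −∠Y = -81.0°

-81.0°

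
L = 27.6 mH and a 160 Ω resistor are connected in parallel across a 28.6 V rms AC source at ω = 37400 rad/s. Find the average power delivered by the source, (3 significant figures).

X_L = ωL = 1030 Ω
Parallel: admittances add. Y = 1/R + 1/(jωL)
Y = (0.00625 − j0.000969) S
|Y| = 0.00632 S → |Z| = 1/|Y| = 158 Ω, ∠Z = −∠Y = 8.81°
I = V/|Z| = 181 mA
P = VI cos φ = 28.6 × 0.181 × cos(8.81°) = 5.11 W

5.11 W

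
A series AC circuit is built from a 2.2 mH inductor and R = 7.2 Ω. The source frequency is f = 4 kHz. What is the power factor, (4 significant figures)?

0.1291

ω = 2πf = 25130 rad/s
X_L = ωL = 55.29 Ω
Z = 7.200 + j55.29 Ω
|Z| = √(7.200² + 55.29²) = 55.76 Ω
∠Z = arctan(55.29/7.200) = 82.58°
cos φ = cos(82.58°) = 0.1291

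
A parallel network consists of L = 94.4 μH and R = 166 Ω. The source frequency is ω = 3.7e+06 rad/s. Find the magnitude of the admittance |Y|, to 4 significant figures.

6.670 mS

X_L = ωL = 349.3 Ω
Parallel: admittances add. Y = 1/R + 1/(jωL)
Y = (0.006024 − j0.002863) S
|Y| = 0.006670 S → |Z| = 1/|Y| = 149.9 Ω, ∠Z = −∠Y = 25.42°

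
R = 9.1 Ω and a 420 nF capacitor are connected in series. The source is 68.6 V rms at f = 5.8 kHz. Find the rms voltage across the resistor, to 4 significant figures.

ω = 2πf = 36440 rad/s
X_C = 1/(ωC) = 65.33 Ω
Z = 9.100 − j65.33 Ω
|Z| = √(9.100² + 65.33²) = 65.97 Ω
I = V/|Z| = 1.040 A
V_R = I·|Z_R| = 1.040 × 9.100 = 9.463 V

9.463 V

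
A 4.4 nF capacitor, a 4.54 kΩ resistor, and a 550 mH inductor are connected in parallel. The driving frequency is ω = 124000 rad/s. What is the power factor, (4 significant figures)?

X_L = ωL = 68200 Ω
X_C = 1/(ωC) = 1833 Ω
Parallel: admittances add. Y = 1/R + 1/(jωL) + jωC
Y = (0.0002203 + j0.0005309) S
|Y| = 0.0005748 S → |Z| = 1/|Y| = 1740 Ω, ∠Z = −∠Y = -67.47°
cos φ = cos(-67.47°) = 0.3832

0.3832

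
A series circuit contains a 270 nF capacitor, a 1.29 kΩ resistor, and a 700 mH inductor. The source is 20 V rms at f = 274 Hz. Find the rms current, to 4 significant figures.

12.50 mA

ω = 2πf = 1722 rad/s
X_L = ωL = 1205 Ω
X_C = 1/(ωC) = 2151 Ω
Net reactance X = X_L − X_C = -946.2 Ω
Z = 1290 − j946.2 Ω
|Z| = √(1290² + 946.2²) = 1600 Ω
I = V/|Z| = 20/1600 = 12.50 mA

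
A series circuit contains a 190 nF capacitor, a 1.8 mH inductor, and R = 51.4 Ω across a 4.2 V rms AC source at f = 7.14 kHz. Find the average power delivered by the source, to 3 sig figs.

ω = 2πf = 44860 rad/s
X_L = ωL = 80.8 Ω
X_C = 1/(ωC) = 117 Ω
Net reactance X = X_L − X_C = -36.6 Ω
Z = 51.4 − j36.6 Ω
|Z| = √(51.4² + 36.6²) = 63.1 Ω
∠Z = arctan(-36.6/51.4) = -35.4°
I = V/|Z| = 66.6 mA
P = VI cos φ = 4.2 × 0.0666 × cos(-35.4°) = 228 mW

228 mW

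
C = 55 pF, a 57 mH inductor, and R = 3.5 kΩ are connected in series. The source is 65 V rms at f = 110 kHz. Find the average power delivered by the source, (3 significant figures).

80.6 mW

ω = 2πf = 691200 rad/s
X_L = ωL = 39400 Ω
X_C = 1/(ωC) = 26300 Ω
Net reactance X = X_L − X_C = 13100 Ω
Z = 3500 + j13100 Ω
|Z| = √(3500² + 13100²) = 13500 Ω
∠Z = arctan(13100/3500) = 75.0°
I = V/|Z| = 4.80 mA
P = VI cos φ = 65 × 0.00480 × cos(75.0°) = 80.6 mW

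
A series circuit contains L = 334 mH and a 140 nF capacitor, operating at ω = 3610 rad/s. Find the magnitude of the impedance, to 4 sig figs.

772.9 Ω

X_L = ωL = 1206 Ω
X_C = 1/(ωC) = 1979 Ω
Net reactance X = X_L − X_C = -772.9 Ω
Z = − j772.9 Ω
|Z| = √(0² + 772.9²) = 772.9 Ω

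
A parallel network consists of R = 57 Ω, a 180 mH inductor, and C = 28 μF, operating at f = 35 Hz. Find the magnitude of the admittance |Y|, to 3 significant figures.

25.9 mS

ω = 2πf = 219.9 rad/s
X_L = ωL = 39.6 Ω
X_C = 1/(ωC) = 162 Ω
Parallel: admittances add. Y = 1/R + 1/(jωL) + jωC
Y = (0.0175 − j0.0191) S
|Y| = 0.0259 S → |Z| = 1/|Y| = 38.6 Ω, ∠Z = −∠Y = 47.4°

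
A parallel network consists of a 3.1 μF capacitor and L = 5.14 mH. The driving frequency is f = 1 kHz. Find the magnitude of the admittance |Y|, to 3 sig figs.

ω = 2πf = 6283 rad/s
X_L = ωL = 32.3 Ω
X_C = 1/(ωC) = 51.3 Ω
Parallel: admittances add. Y = 1/(jωL) + jωC
Y = (0 − j0.0115) S
|Y| = 0.0115 S → |Z| = 1/|Y| = 87.1 Ω, ∠Z = −∠Y = 90.0°

11.5 mS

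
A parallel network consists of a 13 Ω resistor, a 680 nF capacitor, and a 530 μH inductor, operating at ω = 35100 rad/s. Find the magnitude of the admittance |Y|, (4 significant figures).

X_L = ωL = 18.60 Ω
X_C = 1/(ωC) = 41.90 Ω
Parallel: admittances add. Y = 1/R + 1/(jωL) + jωC
Y = (0.07692 − j0.02989) S
|Y| = 0.08253 S → |Z| = 1/|Y| = 12.12 Ω, ∠Z = −∠Y = 21.23°

82.53 mS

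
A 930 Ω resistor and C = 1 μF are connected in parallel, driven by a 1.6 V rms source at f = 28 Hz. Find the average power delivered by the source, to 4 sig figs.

ω = 2πf = 175.9 rad/s
X_C = 1/(ωC) = 5684 Ω
Parallel: admittances add. Y = 1/R + jωC
Y = (0.001075 + j0.0001759) S
|Y| = 0.001090 S → |Z| = 1/|Y| = 917.8 Ω, ∠Z = −∠Y = -9.292°
I = V/|Z| = 1.743 mA
P = VI cos φ = 1.6 × 0.001743 × cos(-9.292°) = 2.753 mW

2.753 mW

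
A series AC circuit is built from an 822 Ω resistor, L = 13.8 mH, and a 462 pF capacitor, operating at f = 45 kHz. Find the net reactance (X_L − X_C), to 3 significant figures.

ω = 2πf = 282700 rad/s
X_L = ωL = 3900 Ω
X_C = 1/(ωC) = 7660 Ω
X = 3900 − 7660 = -3750 Ω

-3750 Ω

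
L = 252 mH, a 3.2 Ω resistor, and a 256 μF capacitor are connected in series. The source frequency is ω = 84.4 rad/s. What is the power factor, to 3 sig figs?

0.127

X_L = ωL = 21.3 Ω
X_C = 1/(ωC) = 46.3 Ω
Net reactance X = X_L − X_C = -25.0 Ω
Z = 3.20 − j25.0 Ω
|Z| = √(3.20² + 25.0²) = 25.2 Ω
∠Z = arctan(-25.0/3.20) = -82.7°
cos φ = cos(-82.7°) = 0.127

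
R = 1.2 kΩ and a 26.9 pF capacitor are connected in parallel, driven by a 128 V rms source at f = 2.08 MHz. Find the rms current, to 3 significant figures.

ω = 2πf = 1.307e+07 rad/s
X_C = 1/(ωC) = 2840 Ω
Parallel: admittances add. Y = 1/R + jωC
Y = (0.000833 + j0.000352) S
|Y| = 0.000904 S → |Z| = 1/|Y| = 1110 Ω, ∠Z = −∠Y = -22.9°
I = V/|Z| = 128/1110 = 116 mA

116 mA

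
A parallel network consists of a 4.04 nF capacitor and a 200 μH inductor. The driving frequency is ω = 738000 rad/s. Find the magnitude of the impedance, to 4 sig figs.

X_L = ωL = 147.6 Ω
X_C = 1/(ωC) = 335.4 Ω
Parallel: admittances add. Y = 1/(jωL) + jωC
Y = (0 − j0.003794) S
|Y| = 0.003794 S → |Z| = 1/|Y| = 263.6 Ω, ∠Z = −∠Y = 90.00°

263.6 Ω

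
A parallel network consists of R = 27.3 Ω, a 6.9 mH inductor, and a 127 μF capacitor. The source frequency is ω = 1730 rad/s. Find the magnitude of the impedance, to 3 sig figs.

X_L = ωL = 11.9 Ω
X_C = 1/(ωC) = 4.55 Ω
Parallel: admittances add. Y = 1/R + 1/(jωL) + jωC
Y = (0.0366 + j0.136) S
|Y| = 0.141 S → |Z| = 1/|Y| = 7.10 Ω, ∠Z = −∠Y = -74.9°

7.10 Ω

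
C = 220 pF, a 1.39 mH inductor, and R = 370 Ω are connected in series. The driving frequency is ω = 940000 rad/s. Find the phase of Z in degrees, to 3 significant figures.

X_L = ωL = 1310 Ω
X_C = 1/(ωC) = 4840 Ω
Net reactance X = X_L − X_C = -3530 Ω
Z = 370 − j3530 Ω
|Z| = √(370² + 3530²) = 3550 Ω
∠Z = arctan(-3530/370) = -84.0°

-84.0°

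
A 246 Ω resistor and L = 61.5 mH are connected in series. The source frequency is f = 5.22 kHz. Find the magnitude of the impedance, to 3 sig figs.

2030 Ω

ω = 2πf = 32800 rad/s
X_L = ωL = 2020 Ω
Z = 246 + j2020 Ω
|Z| = √(246² + 2020²) = 2030 Ω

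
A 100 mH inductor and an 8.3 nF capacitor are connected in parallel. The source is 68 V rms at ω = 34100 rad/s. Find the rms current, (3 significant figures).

X_L = ωL = 3410 Ω
X_C = 1/(ωC) = 3530 Ω
Parallel: admittances add. Y = 1/(jωL) + jωC
Y = (0 − j1.02e-05) S
|Y| = 1.02e-05 S → |Z| = 1/|Y| = 97800 Ω, ∠Z = −∠Y = 90.0°
I = V/|Z| = 68/97800 = 695 μA

695 μA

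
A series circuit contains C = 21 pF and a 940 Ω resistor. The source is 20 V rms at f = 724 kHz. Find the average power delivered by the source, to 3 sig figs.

ω = 2πf = 4.549e+06 rad/s
X_C = 1/(ωC) = 10500 Ω
Z = 940 − j10500 Ω
|Z| = √(940² + 10500²) = 10500 Ω
∠Z = arctan(-10500/940) = -84.9°
I = V/|Z| = 1.90 mA
P = VI cos φ = 20 × 0.00190 × cos(-84.9°) = 3.40 mW

3.40 mW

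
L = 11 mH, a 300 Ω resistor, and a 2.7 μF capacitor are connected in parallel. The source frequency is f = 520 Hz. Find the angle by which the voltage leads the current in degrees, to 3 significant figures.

ω = 2πf = 3267 rad/s
X_L = ωL = 35.9 Ω
X_C = 1/(ωC) = 113 Ω
Parallel: admittances add. Y = 1/R + 1/(jωL) + jωC
Y = (0.00333 − j0.0190) S
|Y| = 0.0193 S → |Z| = 1/|Y| = 51.8 Ω, ∠Z = −∠Y = 80.1°

80.1°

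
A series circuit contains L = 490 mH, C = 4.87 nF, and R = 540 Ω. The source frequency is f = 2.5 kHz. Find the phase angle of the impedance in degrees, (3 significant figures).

ω = 2πf = 15710 rad/s
X_L = ωL = 7700 Ω
X_C = 1/(ωC) = 13100 Ω
Net reactance X = X_L − X_C = -5380 Ω
Z = 540 − j5380 Ω
|Z| = √(540² + 5380²) = 5400 Ω
∠Z = arctan(-5380/540) = -84.3°

-84.3°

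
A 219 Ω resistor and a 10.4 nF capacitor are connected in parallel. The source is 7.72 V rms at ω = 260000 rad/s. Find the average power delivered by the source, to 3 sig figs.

X_C = 1/(ωC) = 370 Ω
Parallel: admittances add. Y = 1/R + jωC
Y = (0.00457 + j0.00270) S
|Y| = 0.00531 S → |Z| = 1/|Y| = 188 Ω, ∠Z = −∠Y = -30.6°
I = V/|Z| = 41.0 mA
P = VI cos φ = 7.72 × 0.0410 × cos(-30.6°) = 272 mW

272 mW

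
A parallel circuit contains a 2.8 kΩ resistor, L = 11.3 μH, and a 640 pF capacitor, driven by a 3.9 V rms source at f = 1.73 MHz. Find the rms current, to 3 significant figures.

ω = 2πf = 1.087e+07 rad/s
X_L = ωL = 123 Ω
X_C = 1/(ωC) = 144 Ω
Parallel: admittances add. Y = 1/R + 1/(jωL) + jωC
Y = (0.000357 − j0.00118) S
|Y| = 0.00124 S → |Z| = 1/|Y| = 808 Ω, ∠Z = −∠Y = 73.2°
I = V/|Z| = 3.9/808 = 4.83 mA

4.83 mA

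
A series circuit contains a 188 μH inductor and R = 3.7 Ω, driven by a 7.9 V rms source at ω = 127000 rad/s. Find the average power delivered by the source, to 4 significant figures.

X_L = ωL = 23.88 Ω
Z = 3.700 + j23.88 Ω
|Z| = √(3.700² + 23.88²) = 24.16 Ω
∠Z = arctan(23.88/3.700) = 81.19°
I = V/|Z| = 327.0 mA
P = VI cos φ = 7.9 × 0.3270 × cos(81.19°) = 395.6 mW

395.6 mW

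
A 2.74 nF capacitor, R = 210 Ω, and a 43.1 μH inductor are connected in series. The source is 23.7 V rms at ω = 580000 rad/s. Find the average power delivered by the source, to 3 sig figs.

X_L = ωL = 25.0 Ω
X_C = 1/(ωC) = 629 Ω
Net reactance X = X_L − X_C = -604 Ω
Z = 210 − j604 Ω
|Z| = √(210² + 604²) = 640 Ω
∠Z = arctan(-604/210) = -70.8°
I = V/|Z| = 37.0 mA
P = VI cos φ = 23.7 × 0.0370 × cos(-70.8°) = 288 mW

288 mW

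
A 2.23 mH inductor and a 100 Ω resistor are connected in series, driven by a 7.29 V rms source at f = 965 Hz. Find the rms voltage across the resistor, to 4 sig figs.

7.224 V

ω = 2πf = 6063 rad/s
X_L = ωL = 13.52 Ω
Z = 100.0 + j13.52 Ω
|Z| = √(100.0² + 13.52²) = 100.9 Ω
I = V/|Z| = 72.24 mA
V_R = I·|Z_R| = 0.07224 × 100.0 = 7.224 V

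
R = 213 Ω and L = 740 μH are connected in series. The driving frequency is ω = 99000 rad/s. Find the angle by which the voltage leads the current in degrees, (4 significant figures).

18.98°

X_L = ωL = 73.26 Ω
Z = 213.0 + j73.26 Ω
|Z| = √(213.0² + 73.26²) = 225.2 Ω
∠Z = arctan(73.26/213.0) = 18.98°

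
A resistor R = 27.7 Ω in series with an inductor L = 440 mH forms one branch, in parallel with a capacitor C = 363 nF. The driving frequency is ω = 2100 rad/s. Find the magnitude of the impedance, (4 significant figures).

3119 Ω

X_L = ωL = 924.0 Ω
X_C = 1/(ωC) = 1312 Ω
Branch 1 (R+jX_L): Z₁ = 27.70 + j924.0 Ω, |Z₁| = 924.4 Ω
Branch 2 (−jX_C): Z₂ = −j1312 Ω
Parallel: Z = Z₁Z₂/(Z₁+Z₂), |Z| = 3119 Ω, ∠Z = 84.20°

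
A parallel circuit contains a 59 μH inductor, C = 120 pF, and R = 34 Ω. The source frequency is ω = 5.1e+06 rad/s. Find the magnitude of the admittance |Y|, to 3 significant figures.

X_L = ωL = 301 Ω
X_C = 1/(ωC) = 1630 Ω
Parallel: admittances add. Y = 1/R + 1/(jωL) + jωC
Y = (0.0294 − j0.00271) S
|Y| = 0.0295 S → |Z| = 1/|Y| = 33.9 Ω, ∠Z = −∠Y = 5.27°

29.5 mS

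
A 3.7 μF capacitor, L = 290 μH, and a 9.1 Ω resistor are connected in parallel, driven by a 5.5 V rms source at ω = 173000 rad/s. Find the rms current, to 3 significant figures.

3.46 A

X_L = ωL = 50.2 Ω
X_C = 1/(ωC) = 1.56 Ω
Parallel: admittances add. Y = 1/R + 1/(jωL) + jωC
Y = (0.110 + j0.620) S
|Y| = 0.630 S → |Z| = 1/|Y| = 1.59 Ω, ∠Z = −∠Y = -80.0°
I = V/|Z| = 5.5/1.59 = 3.46 A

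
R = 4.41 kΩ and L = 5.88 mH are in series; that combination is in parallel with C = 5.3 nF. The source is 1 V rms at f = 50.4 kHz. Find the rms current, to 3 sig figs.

ω = 2πf = 316700 rad/s
X_L = ωL = 1860 Ω
X_C = 1/(ωC) = 596 Ω
Branch 1 (R+jX_L): Z₁ = 4410 + j1860 Ω, |Z₁| = 4790 Ω
Branch 2 (−jX_C): Z₂ = −j596 Ω
Parallel: Z = Z₁Z₂/(Z₁+Z₂), |Z| = 622 Ω, ∠Z = -83.1°
I = V/|Z| = 1/622 = 1.61 mA

1.61 mA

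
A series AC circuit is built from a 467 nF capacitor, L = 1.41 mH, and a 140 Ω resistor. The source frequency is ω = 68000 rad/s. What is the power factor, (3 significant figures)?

0.909

X_L = ωL = 95.9 Ω
X_C = 1/(ωC) = 31.5 Ω
Net reactance X = X_L − X_C = 64.4 Ω
Z = 140 + j64.4 Ω
|Z| = √(140² + 64.4²) = 154 Ω
∠Z = arctan(64.4/140) = 24.7°
cos φ = cos(24.7°) = 0.909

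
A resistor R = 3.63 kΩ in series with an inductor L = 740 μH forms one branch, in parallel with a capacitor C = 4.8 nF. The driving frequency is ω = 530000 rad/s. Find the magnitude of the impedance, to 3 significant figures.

X_L = ωL = 392 Ω
X_C = 1/(ωC) = 393 Ω
Branch 1 (R+jX_L): Z₁ = 3630 + j392 Ω, |Z₁| = 3650 Ω
Branch 2 (−jX_C): Z₂ = −j393 Ω
Parallel: Z = Z₁Z₂/(Z₁+Z₂), |Z| = 395 Ω, ∠Z = -83.8°

395 Ω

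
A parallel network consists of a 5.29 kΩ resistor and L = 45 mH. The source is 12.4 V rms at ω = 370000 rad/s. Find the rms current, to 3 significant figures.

2.46 mA

X_L = ωL = 16600 Ω
Parallel: admittances add. Y = 1/R + 1/(jωL)
Y = (0.000189 − j6.01e-05) S
|Y| = 0.000198 S → |Z| = 1/|Y| = 5040 Ω, ∠Z = −∠Y = 17.6°
I = V/|Z| = 12.4/5040 = 2.46 mA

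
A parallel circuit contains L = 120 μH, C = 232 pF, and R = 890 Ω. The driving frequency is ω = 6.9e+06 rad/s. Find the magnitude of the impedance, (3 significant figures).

X_L = ωL = 828 Ω
X_C = 1/(ωC) = 625 Ω
Parallel: admittances add. Y = 1/R + 1/(jωL) + jωC
Y = (0.00112 + j0.000393) S
|Y| = 0.00119 S → |Z| = 1/|Y| = 840 Ω, ∠Z = −∠Y = -19.3°

840 Ω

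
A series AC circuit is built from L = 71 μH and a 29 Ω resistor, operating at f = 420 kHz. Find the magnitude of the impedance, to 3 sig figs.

ω = 2πf = 2.639e+06 rad/s
X_L = ωL = 187 Ω
Z = 29.0 + j187 Ω
|Z| = √(29.0² + 187²) = 190 Ω

190 Ω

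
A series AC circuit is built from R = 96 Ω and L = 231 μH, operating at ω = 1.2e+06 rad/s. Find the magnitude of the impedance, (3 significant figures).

X_L = ωL = 277 Ω
Z = 96.0 + j277 Ω
|Z| = √(96.0² + 277²) = 293 Ω

293 Ω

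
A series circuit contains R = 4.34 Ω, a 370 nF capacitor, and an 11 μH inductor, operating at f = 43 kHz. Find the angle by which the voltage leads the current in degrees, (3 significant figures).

ω = 2πf = 270200 rad/s
X_L = ωL = 2.97 Ω
X_C = 1/(ωC) = 10.0 Ω
Net reactance X = X_L − X_C = -7.03 Ω
Z = 4.34 − j7.03 Ω
|Z| = √(4.34² + 7.03²) = 8.26 Ω
∠Z = arctan(-7.03/4.34) = -58.3°

-58.3°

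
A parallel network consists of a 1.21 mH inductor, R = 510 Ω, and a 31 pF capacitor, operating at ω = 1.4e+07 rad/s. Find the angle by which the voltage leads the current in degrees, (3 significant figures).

X_L = ωL = 16900 Ω
X_C = 1/(ωC) = 2300 Ω
Parallel: admittances add. Y = 1/R + 1/(jωL) + jωC
Y = (0.00196 + j0.000375) S
|Y| = 0.00200 S → |Z| = 1/|Y| = 501 Ω, ∠Z = −∠Y = -10.8°

-10.8°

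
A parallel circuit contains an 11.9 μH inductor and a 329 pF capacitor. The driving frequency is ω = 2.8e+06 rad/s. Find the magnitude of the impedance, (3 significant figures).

X_L = ωL = 33.3 Ω
X_C = 1/(ωC) = 1090 Ω
Parallel: admittances add. Y = 1/(jωL) + jωC
Y = (0 − j0.0291) S
|Y| = 0.0291 S → |Z| = 1/|Y| = 34.4 Ω, ∠Z = −∠Y = 90.0°

34.4 Ω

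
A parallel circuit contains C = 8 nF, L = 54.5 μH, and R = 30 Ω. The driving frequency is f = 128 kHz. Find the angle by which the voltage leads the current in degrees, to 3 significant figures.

ω = 2πf = 804200 rad/s
X_L = ωL = 43.8 Ω
X_C = 1/(ωC) = 155 Ω
Parallel: admittances add. Y = 1/R + 1/(jωL) + jωC
Y = (0.0333 − j0.0164) S
|Y| = 0.0371 S → |Z| = 1/|Y| = 26.9 Ω, ∠Z = −∠Y = 26.2°

26.2°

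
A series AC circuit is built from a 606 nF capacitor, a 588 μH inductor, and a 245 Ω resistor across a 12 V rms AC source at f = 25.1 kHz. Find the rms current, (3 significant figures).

46.4 mA

ω = 2πf = 157700 rad/s
X_L = ωL = 92.7 Ω
X_C = 1/(ωC) = 10.5 Ω
Net reactance X = X_L − X_C = 82.3 Ω
Z = 245 + j82.3 Ω
|Z| = √(245² + 82.3²) = 258 Ω
I = V/|Z| = 12/258 = 46.4 mA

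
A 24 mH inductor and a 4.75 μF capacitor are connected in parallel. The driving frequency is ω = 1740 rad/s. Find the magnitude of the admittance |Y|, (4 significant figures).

15.68 mS

X_L = ωL = 41.76 Ω
X_C = 1/(ωC) = 121.0 Ω
Parallel: admittances add. Y = 1/(jωL) + jωC
Y = (0 − j0.01568) S
|Y| = 0.01568 S → |Z| = 1/|Y| = 63.77 Ω, ∠Z = −∠Y = 90.00°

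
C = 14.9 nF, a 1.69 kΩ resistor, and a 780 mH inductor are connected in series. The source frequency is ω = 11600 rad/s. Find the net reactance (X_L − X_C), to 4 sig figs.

X_L = ωL = 9048 Ω
X_C = 1/(ωC) = 5786 Ω
X = 9048 − 5786 = 3262 Ω

3262 Ω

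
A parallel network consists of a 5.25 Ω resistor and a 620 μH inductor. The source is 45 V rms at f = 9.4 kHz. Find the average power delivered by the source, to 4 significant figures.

ω = 2πf = 59060 rad/s
X_L = ωL = 36.62 Ω
Parallel: admittances add. Y = 1/R + 1/(jωL)
Y = (0.1905 − j0.02731) S
|Y| = 0.1924 S → |Z| = 1/|Y| = 5.197 Ω, ∠Z = −∠Y = 8.159°
I = V/|Z| = 8.659 A
P = VI cos φ = 45 × 8.659 × cos(8.159°) = 385.7 W

385.7 W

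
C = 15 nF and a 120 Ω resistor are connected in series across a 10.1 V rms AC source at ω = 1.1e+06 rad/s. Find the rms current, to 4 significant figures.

X_C = 1/(ωC) = 60.61 Ω
Z = 120.0 − j60.61 Ω
|Z| = √(120.0² + 60.61²) = 134.4 Ω
I = V/|Z| = 10.1/134.4 = 75.13 mA

75.13 mA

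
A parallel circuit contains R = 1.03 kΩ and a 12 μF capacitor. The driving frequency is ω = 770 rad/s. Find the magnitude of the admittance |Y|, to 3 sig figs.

9.29 mS

X_C = 1/(ωC) = 108 Ω
Parallel: admittances add. Y = 1/R + jωC
Y = (0.000971 + j0.00924) S
|Y| = 0.00929 S → |Z| = 1/|Y| = 108 Ω, ∠Z = −∠Y = -84.0°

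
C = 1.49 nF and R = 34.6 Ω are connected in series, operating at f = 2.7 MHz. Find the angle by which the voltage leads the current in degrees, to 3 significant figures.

ω = 2πf = 1.696e+07 rad/s
X_C = 1/(ωC) = 39.6 Ω
Z = 34.6 − j39.6 Ω
|Z| = √(34.6² + 39.6²) = 52.6 Ω
∠Z = arctan(-39.6/34.6) = -48.8°

-48.8°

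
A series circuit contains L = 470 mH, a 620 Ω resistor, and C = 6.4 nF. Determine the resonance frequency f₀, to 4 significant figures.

ω₀ = 1/√(LC) = 1/√(0.47 × 6.4e-09) = 18230 rad/s
f₀ = ω₀/(2π) = 2.902 kHz

2.902 kHz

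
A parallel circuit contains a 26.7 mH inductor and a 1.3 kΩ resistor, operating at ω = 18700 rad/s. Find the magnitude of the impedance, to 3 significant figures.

466 Ω

X_L = ωL = 499 Ω
Parallel: admittances add. Y = 1/R + 1/(jωL)
Y = (0.000769 − j0.00200) S
|Y| = 0.00215 S → |Z| = 1/|Y| = 466 Ω, ∠Z = −∠Y = 69.0°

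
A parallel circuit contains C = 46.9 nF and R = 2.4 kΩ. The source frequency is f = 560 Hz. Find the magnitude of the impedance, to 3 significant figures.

2230 Ω

ω = 2πf = 3519 rad/s
X_C = 1/(ωC) = 6060 Ω
Parallel: admittances add. Y = 1/R + jωC
Y = (0.000417 + j0.000165) S
|Y| = 0.000448 S → |Z| = 1/|Y| = 2230 Ω, ∠Z = −∠Y = -21.6°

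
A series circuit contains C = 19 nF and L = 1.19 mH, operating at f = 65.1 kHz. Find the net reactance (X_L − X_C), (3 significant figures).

ω = 2πf = 409000 rad/s
X_L = ωL = 487 Ω
X_C = 1/(ωC) = 129 Ω
X = 487 − 129 = 358 Ω

358 Ω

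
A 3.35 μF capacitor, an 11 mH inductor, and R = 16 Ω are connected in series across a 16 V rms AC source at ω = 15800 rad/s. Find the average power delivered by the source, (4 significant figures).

168.9 mW

X_L = ωL = 173.8 Ω
X_C = 1/(ωC) = 18.89 Ω
Net reactance X = X_L − X_C = 154.9 Ω
Z = 16.00 + j154.9 Ω
|Z| = √(16.00² + 154.9²) = 155.7 Ω
∠Z = arctan(154.9/16.00) = 84.10°
I = V/|Z| = 102.7 mA
P = VI cos φ = 16 × 0.1027 × cos(84.10°) = 168.9 mW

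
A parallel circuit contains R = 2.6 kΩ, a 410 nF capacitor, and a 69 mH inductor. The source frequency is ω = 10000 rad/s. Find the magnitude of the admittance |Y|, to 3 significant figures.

X_L = ωL = 690 Ω
X_C = 1/(ωC) = 244 Ω
Parallel: admittances add. Y = 1/R + 1/(jωL) + jωC
Y = (0.000385 + j0.00265) S
|Y| = 0.00268 S → |Z| = 1/|Y| = 373 Ω, ∠Z = −∠Y = -81.7°

2.68 mS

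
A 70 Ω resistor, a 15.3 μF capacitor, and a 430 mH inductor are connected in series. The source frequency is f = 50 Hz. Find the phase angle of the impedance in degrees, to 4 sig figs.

-46.19°

ω = 2πf = 314.2 rad/s
X_L = ωL = 135.1 Ω
X_C = 1/(ωC) = 208.0 Ω
Net reactance X = X_L − X_C = -72.96 Ω
Z = 70.00 − j72.96 Ω
|Z| = √(70.00² + 72.96²) = 101.1 Ω
∠Z = arctan(-72.96/70.00) = -46.19°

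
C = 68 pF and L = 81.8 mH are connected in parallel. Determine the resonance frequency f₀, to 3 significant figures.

ω₀ = 1/√(LC) = 1/√(0.0818 × 6.8e-11) = 424000 rad/s
f₀ = ω₀/(2π) = 67.5 kHz

67.5 kHz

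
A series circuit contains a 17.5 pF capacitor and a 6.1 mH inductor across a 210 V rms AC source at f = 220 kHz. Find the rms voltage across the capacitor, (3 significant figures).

ω = 2πf = 1.382e+06 rad/s
X_L = ωL = 8430 Ω
X_C = 1/(ωC) = 41300 Ω
Net reactance X = X_L − X_C = -32900 Ω
Z = − j32900 Ω
|Z| = √(0² + 32900²) = 32900 Ω
I = V/|Z| = 6.38 mA
V_C = I·|Z_C| = 0.00638 × 41300 = 264 V

264 V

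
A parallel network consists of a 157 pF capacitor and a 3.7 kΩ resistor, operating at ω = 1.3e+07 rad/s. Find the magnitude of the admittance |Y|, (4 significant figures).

X_C = 1/(ωC) = 490.0 Ω
Parallel: admittances add. Y = 1/R + jωC
Y = (0.0002703 + j0.002041) S
|Y| = 0.002059 S → |Z| = 1/|Y| = 485.7 Ω, ∠Z = −∠Y = -82.46°

2.059 mS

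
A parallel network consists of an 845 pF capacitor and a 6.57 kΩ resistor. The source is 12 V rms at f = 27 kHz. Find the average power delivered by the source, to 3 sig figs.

ω = 2πf = 169600 rad/s
X_C = 1/(ωC) = 6980 Ω
Parallel: admittances add. Y = 1/R + jωC
Y = (0.000152 + j0.000143) S
|Y| = 0.000209 S → |Z| = 1/|Y| = 4780 Ω, ∠Z = −∠Y = -43.3°
I = V/|Z| = 2.51 mA
P = VI cos φ = 12 × 0.00251 × cos(-43.3°) = 21.9 mW

21.9 mW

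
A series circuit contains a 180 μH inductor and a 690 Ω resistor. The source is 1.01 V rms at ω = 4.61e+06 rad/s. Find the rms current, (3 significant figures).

936 μA

X_L = ωL = 830 Ω
Z = 690 + j830 Ω
|Z| = √(690² + 830²) = 1080 Ω
I = V/|Z| = 1.01/1080 = 936 μA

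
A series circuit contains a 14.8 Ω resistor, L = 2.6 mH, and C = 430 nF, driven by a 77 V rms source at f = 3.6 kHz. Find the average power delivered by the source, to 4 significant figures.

ω = 2πf = 22620 rad/s
X_L = ωL = 58.81 Ω
X_C = 1/(ωC) = 102.8 Ω
Net reactance X = X_L − X_C = -44.00 Ω
Z = 14.80 − j44.00 Ω
|Z| = √(14.80² + 44.00²) = 46.42 Ω
∠Z = arctan(-44.00/14.80) = -71.41°
I = V/|Z| = 1.659 A
P = VI cos φ = 77 × 1.659 × cos(-71.41°) = 40.71 W

40.71 W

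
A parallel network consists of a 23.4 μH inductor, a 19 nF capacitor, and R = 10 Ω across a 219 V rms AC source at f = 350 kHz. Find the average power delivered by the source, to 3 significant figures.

ω = 2πf = 2.199e+06 rad/s
X_L = ωL = 51.5 Ω
X_C = 1/(ωC) = 23.9 Ω
Parallel: admittances add. Y = 1/R + 1/(jωL) + jωC
Y = (0.100 + j0.0224) S
|Y| = 0.102 S → |Z| = 1/|Y| = 9.76 Ω, ∠Z = −∠Y = -12.6°
I = V/|Z| = 22.4 A
P = VI cos φ = 219 × 22.4 × cos(-12.6°) = 4.80 kW

4.80 kW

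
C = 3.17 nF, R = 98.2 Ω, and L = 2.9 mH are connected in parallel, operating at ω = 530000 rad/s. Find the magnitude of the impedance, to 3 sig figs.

X_L = ωL = 1540 Ω
X_C = 1/(ωC) = 595 Ω
Parallel: admittances add. Y = 1/R + 1/(jωL) + jωC
Y = (0.0102 + j0.00103) S
|Y| = 0.0102 S → |Z| = 1/|Y| = 97.7 Ω, ∠Z = −∠Y = -5.77°

97.7 Ω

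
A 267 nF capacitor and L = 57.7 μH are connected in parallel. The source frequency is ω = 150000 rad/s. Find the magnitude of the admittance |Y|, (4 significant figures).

X_L = ωL = 8.655 Ω
X_C = 1/(ωC) = 24.97 Ω
Parallel: admittances add. Y = 1/(jωL) + jωC
Y = (0 − j0.07549) S
|Y| = 0.07549 S → |Z| = 1/|Y| = 13.25 Ω, ∠Z = −∠Y = 90.00°

75.49 mS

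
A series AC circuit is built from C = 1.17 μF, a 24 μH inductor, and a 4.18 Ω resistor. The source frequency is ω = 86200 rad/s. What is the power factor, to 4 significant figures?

X_L = ωL = 2.069 Ω
X_C = 1/(ωC) = 9.915 Ω
Net reactance X = X_L − X_C = -7.847 Ω
Z = 4.180 − j7.847 Ω
|Z| = √(4.180² + 7.847²) = 8.890 Ω
∠Z = arctan(-7.847/4.180) = -61.95°
cos φ = cos(-61.95°) = 0.4702

0.4702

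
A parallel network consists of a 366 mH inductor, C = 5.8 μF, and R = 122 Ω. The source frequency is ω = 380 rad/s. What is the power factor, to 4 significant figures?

0.8543

X_L = ωL = 139.1 Ω
X_C = 1/(ωC) = 453.7 Ω
Parallel: admittances add. Y = 1/R + 1/(jωL) + jωC
Y = (0.008197 − j0.004986) S
|Y| = 0.009594 S → |Z| = 1/|Y| = 104.2 Ω, ∠Z = −∠Y = 31.31°
cos φ = cos(31.31°) = 0.8543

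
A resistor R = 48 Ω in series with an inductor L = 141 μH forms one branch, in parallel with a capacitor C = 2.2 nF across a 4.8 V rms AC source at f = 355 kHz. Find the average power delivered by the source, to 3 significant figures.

10.9 mW

ω = 2πf = 2.231e+06 rad/s
X_L = ωL = 315 Ω
X_C = 1/(ωC) = 204 Ω
Branch 1 (R+jX_L): Z₁ = 48.0 + j315 Ω, |Z₁| = 318 Ω
Branch 2 (−jX_C): Z₂ = −j204 Ω
Parallel: Z = Z₁Z₂/(Z₁+Z₂), |Z| = 537 Ω, ∠Z = -75.2°
I = V/|Z| = 8.93 mA
P = VI cos φ = 4.8 × 0.00893 × cos(-75.2°) = 10.9 mW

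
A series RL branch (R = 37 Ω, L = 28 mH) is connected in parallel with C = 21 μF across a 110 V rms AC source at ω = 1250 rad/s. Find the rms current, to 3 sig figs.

X_L = ωL = 35.0 Ω
X_C = 1/(ωC) = 38.1 Ω
Branch 1 (R+jX_L): Z₁ = 37.0 + j35.0 Ω, |Z₁| = 50.9 Ω
Branch 2 (−jX_C): Z₂ = −j38.1 Ω
Parallel: Z = Z₁Z₂/(Z₁+Z₂), |Z| = 52.3 Ω, ∠Z = -41.8°
I = V/|Z| = 110/52.3 = 2.11 A

2.11 A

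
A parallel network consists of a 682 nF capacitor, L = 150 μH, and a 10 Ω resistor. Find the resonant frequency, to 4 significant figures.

ω₀ = 1/√(LC) = 1/√(0.00015 × 6.82e-07) = 98870 rad/s
f₀ = ω₀/(2π) = 15.74 kHz

15.74 kHz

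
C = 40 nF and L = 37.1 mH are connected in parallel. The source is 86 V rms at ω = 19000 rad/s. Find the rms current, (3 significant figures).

X_L = ωL = 705 Ω
X_C = 1/(ωC) = 1320 Ω
Parallel: admittances add. Y = 1/(jωL) + jωC
Y = (0 − j0.000659) S
|Y| = 0.000659 S → |Z| = 1/|Y| = 1520 Ω, ∠Z = −∠Y = 90.0°
I = V/|Z| = 86/1520 = 56.6 mA

56.6 mA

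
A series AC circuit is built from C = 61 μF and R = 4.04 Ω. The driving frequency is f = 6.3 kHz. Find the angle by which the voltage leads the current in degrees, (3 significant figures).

-5.85°

ω = 2πf = 39580 rad/s
X_C = 1/(ωC) = 0.414 Ω
Z = 4.04 − j0.414 Ω
|Z| = √(4.04² + 0.414²) = 4.06 Ω
∠Z = arctan(-0.414/4.04) = -5.85°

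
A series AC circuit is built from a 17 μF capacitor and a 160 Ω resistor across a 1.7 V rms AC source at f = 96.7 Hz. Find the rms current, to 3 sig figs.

ω = 2πf = 607.6 rad/s
X_C = 1/(ωC) = 96.8 Ω
Z = 160 − j96.8 Ω
|Z| = √(160² + 96.8²) = 187 Ω
I = V/|Z| = 1.7/187 = 9.09 mA

9.09 mA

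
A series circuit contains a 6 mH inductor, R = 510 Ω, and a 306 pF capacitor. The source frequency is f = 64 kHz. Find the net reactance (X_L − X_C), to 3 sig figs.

-5710 Ω

ω = 2πf = 402100 rad/s
X_L = ωL = 2410 Ω
X_C = 1/(ωC) = 8130 Ω
X = 2410 − 8130 = -5710 Ω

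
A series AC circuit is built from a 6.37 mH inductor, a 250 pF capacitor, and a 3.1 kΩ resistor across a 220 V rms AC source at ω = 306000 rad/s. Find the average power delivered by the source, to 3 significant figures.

1.13 W

X_L = ωL = 1950 Ω
X_C = 1/(ωC) = 13100 Ω
Net reactance X = X_L − X_C = -11100 Ω
Z = 3100 − j11100 Ω
|Z| = √(3100² + 11100²) = 11500 Ω
∠Z = arctan(-11100/3100) = -74.4°
I = V/|Z| = 19.1 mA
P = VI cos φ = 220 × 0.0191 × cos(-74.4°) = 1.13 W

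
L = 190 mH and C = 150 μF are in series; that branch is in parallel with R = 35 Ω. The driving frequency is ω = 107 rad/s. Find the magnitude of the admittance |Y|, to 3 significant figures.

37.2 mS

X_L = ωL = 20.3 Ω
X_C = 1/(ωC) = 62.3 Ω
Branch 1: Z₁ = R = 35.0 Ω
Branch 2 (series LC): Z₂ = j(X_L − X_C) = −j42.0 Ω
Parallel: Z = Z₁Z₂/(Z₁+Z₂), |Z| = 26.9 Ω, ∠Z = -39.8°
|Y| = 1/|Z| = 37.2 mS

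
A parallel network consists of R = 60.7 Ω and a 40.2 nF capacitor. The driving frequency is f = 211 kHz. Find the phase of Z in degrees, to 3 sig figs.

-72.8°

ω = 2πf = 1.326e+06 rad/s
X_C = 1/(ωC) = 18.8 Ω
Parallel: admittances add. Y = 1/R + jωC
Y = (0.0165 + j0.0533) S
|Y| = 0.0558 S → |Z| = 1/|Y| = 17.9 Ω, ∠Z = −∠Y = -72.8°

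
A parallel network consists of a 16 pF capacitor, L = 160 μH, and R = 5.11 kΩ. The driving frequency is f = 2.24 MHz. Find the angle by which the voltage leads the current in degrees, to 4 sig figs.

48.20°

ω = 2πf = 1.407e+07 rad/s
X_L = ωL = 2252 Ω
X_C = 1/(ωC) = 4441 Ω
Parallel: admittances add. Y = 1/R + 1/(jωL) + jωC
Y = (0.0001957 − j0.0002189) S
|Y| = 0.0002936 S → |Z| = 1/|Y| = 3406 Ω, ∠Z = −∠Y = 48.20°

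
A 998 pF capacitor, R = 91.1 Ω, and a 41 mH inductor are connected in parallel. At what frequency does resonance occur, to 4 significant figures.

24.88 kHz

ω₀ = 1/√(LC) = 1/√(0.041 × 9.98e-10) = 156300 rad/s
f₀ = ω₀/(2π) = 24.88 kHz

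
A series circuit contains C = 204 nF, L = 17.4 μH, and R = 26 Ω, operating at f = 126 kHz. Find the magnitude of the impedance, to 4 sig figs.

27.08 Ω

ω = 2πf = 791700 rad/s
X_L = ωL = 13.78 Ω
X_C = 1/(ωC) = 6.192 Ω
Net reactance X = X_L − X_C = 7.583 Ω
Z = 26.00 + j7.583 Ω
|Z| = √(26.00² + 7.583²) = 27.08 Ω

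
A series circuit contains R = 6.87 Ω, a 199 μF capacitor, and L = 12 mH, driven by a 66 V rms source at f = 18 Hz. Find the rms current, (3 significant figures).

ω = 2πf = 113.1 rad/s
X_L = ωL = 1.36 Ω
X_C = 1/(ωC) = 44.4 Ω
Net reactance X = X_L − X_C = -43.1 Ω
Z = 6.87 − j43.1 Ω
|Z| = √(6.87² + 43.1²) = 43.6 Ω
I = V/|Z| = 66/43.6 = 1.51 A

1.51 A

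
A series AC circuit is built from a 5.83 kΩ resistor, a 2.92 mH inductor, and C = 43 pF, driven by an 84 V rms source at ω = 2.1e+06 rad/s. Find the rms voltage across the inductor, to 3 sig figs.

67.4 V

X_L = ωL = 6130 Ω
X_C = 1/(ωC) = 11100 Ω
Net reactance X = X_L − X_C = -4940 Ω
Z = 5830 − j4940 Ω
|Z| = √(5830² + 4940²) = 7640 Ω
I = V/|Z| = 11.0 mA
V_L = I·|Z_L| = 0.0110 × 6130 = 67.4 V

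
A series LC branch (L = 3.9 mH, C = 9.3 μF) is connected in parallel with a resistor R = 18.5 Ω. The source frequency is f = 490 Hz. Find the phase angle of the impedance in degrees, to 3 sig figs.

ω = 2πf = 3079 rad/s
X_L = ωL = 12.0 Ω
X_C = 1/(ωC) = 34.9 Ω
Branch 1: Z₁ = R = 18.5 Ω
Branch 2 (series LC): Z₂ = j(X_L − X_C) = −j22.9 Ω
Parallel: Z = Z₁Z₂/(Z₁+Z₂), |Z| = 14.4 Ω, ∠Z = -38.9°

-38.9°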